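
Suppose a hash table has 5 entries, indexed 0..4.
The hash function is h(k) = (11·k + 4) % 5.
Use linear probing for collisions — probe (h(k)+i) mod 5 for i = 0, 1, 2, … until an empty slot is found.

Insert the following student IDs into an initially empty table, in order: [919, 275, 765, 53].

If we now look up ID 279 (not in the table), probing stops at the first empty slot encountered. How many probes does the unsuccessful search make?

4

919 hashes to 3; slot 3 is free => place at 3.
275 hashes to 4; slot 4 is free => place at 4.
765 hashes to 4; 4 taken => place at 0.
53 hashes to 2; slot 2 is free => place at 2.
Table: [765, ∅, 53, 919, 275]
Lookup 279: h=3, probe 3,4,0,1 → slot 1 empty, not found.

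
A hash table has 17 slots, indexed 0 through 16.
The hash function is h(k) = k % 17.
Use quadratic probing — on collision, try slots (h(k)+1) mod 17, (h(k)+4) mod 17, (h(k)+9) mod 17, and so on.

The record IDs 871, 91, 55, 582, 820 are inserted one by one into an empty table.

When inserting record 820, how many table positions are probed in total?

4

871: h=4 -> slot 4
91: h=6 -> slot 6
55: h=4, probe 4,5 -> slot 5
582: h=4, probe 4,5,8 -> slot 8
820: h=4, probe 4,5,8,13 -> slot 13
Table: [∅, ∅, ∅, ∅, 871, 55, 91, ∅, 582, ∅, ∅, ∅, ∅, 820, ∅, ∅, ∅]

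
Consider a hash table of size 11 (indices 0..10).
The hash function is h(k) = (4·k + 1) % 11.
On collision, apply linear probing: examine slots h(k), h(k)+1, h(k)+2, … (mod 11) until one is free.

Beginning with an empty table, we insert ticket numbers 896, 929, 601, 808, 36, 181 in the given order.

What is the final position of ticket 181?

3

Insert 896: h=10, slot 10 empty → index 10.
Insert 929: h=10, slot 10 occupied → index 0.
Insert 601: h=7, slot 7 empty → index 7.
Insert 808: h=10, slots 10,0 occupied → index 1.
Insert 36: h=2, slot 2 empty → index 2.
Insert 181: h=10, slots 10,0,1,2 occupied → index 3.
Table: [929, 808, 36, 181, —, —, —, 601, —, —, 896]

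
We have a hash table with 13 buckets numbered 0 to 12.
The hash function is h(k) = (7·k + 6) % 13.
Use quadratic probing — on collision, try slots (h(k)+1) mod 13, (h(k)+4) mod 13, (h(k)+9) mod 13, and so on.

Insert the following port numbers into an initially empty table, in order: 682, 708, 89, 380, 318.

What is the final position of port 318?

682 hashes to 9; slot 9 is free → place at 9.
708 hashes to 9; 9 taken → place at 10.
89 hashes to 5; slot 5 is free → place at 5.
380 hashes to 1; slot 1 is free → place at 1.
318 hashes to 9; 9,10 taken → place at 0.
Table: [318, 380, —, —, —, 89, —, —, —, 682, 708, —, —]

0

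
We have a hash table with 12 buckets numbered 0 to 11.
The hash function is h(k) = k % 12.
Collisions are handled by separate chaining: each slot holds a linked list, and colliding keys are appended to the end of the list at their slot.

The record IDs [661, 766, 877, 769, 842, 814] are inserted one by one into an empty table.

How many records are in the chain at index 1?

Insert 661: h=1, bucket 1 empty → new chain.
Insert 766: h=10, bucket 10 empty → new chain.
Insert 877: h=1, bucket 1 nonempty → append to chain.
Insert 769: h=1, bucket 1 nonempty → append to chain.
Insert 842: h=2, bucket 2 empty → new chain.
Insert 814: h=10, bucket 10 nonempty → append to chain.
Final buckets:
0: _
1: 661 -> 877 -> 769
2: 842
3: _
4: _
5: _
6: _
7: _
8: _
9: _
10: 766 -> 814
11: _

3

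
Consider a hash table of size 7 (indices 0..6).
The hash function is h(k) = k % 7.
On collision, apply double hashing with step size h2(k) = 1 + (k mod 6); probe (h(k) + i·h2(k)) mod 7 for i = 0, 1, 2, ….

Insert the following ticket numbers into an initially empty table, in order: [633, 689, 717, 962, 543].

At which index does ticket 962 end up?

633 hashes to 3; slot 3 is free -> place at 3.
689 hashes to 3, h2=6; 3 taken -> place at 2.
717 hashes to 3, h2=4; 3 taken -> place at 0.
962 hashes to 3, h2=3; 3 taken -> place at 6.
543 hashes to 4; slot 4 is free -> place at 4.
Table: [717, ∅, 689, 633, 543, ∅, 962]

6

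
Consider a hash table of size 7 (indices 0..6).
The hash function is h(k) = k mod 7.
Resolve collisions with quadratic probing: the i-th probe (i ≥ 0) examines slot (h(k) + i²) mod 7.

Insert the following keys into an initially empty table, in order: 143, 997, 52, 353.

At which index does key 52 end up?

0

143: h=3 -> slot 3
997: h=3, probe 3,4 -> slot 4
52: h=3, probe 3,4,0 -> slot 0
353: h=3, probe 3,4,0,5 -> slot 5
Table: [52, -, -, 143, 997, 353, -]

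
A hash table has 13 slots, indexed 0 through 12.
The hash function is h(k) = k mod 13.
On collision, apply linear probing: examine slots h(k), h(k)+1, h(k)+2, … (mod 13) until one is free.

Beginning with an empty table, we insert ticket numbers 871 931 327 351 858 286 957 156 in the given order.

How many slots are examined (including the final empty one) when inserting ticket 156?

Insert 871: h=0, slot 0 empty → index 0.
Insert 931: h=8, slot 8 empty → index 8.
Insert 327: h=2, slot 2 empty → index 2.
Insert 351: h=0, slot 0 occupied → index 1.
Insert 858: h=0, slots 0,1,2 occupied → index 3.
Insert 286: h=0, slots 0,1,2,3 occupied → index 4.
Insert 957: h=8, slot 8 occupied → index 9.
Insert 156: h=0, slots 0,1,2,3,4 occupied → index 5.
Table: [871, 351, 327, 858, 286, 156, ., ., 931, 957, ., ., .]

6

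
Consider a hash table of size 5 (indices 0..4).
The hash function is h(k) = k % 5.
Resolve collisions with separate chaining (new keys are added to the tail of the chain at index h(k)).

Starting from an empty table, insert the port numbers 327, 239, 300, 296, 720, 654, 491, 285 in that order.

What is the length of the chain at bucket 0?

Insert 327: h=2, bucket 2 empty -> new chain.
Insert 239: h=4, bucket 4 empty -> new chain.
Insert 300: h=0, bucket 0 empty -> new chain.
Insert 296: h=1, bucket 1 empty -> new chain.
Insert 720: h=0, bucket 0 nonempty -> append to chain.
Insert 654: h=4, bucket 4 nonempty -> append to chain.
Insert 491: h=1, bucket 1 nonempty -> append to chain.
Insert 285: h=0, bucket 0 nonempty -> append to chain.
Final buckets:
0: 300 -> 720 -> 285
1: 296 -> 491
2: 327
3: —
4: 239 -> 654

3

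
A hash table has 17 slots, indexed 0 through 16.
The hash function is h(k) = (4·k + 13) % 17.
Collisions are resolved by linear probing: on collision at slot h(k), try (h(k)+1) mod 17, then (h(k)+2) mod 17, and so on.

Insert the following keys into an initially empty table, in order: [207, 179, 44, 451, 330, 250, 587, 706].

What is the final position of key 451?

Insert 207: h=8, slot 8 empty → index 8.
Insert 179: h=15, slot 15 empty → index 15.
Insert 44: h=2, slot 2 empty → index 2.
Insert 451: h=15, slot 15 occupied → index 16.
Insert 330: h=7, slot 7 empty → index 7.
Insert 250: h=10, slot 10 empty → index 10.
Insert 587: h=15, slots 15,16 occupied → index 0.
Insert 706: h=15, slots 15,16,0 occupied → index 1.
Table: [587, 706, 44, —, —, —, —, 330, 207, —, 250, —, —, —, —, 179, 451]

16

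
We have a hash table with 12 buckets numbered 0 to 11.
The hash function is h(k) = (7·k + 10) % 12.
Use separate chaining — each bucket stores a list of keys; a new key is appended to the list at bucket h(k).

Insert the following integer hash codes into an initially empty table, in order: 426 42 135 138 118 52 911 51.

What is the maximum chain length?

426 -> bucket 4
42 -> bucket 4 (collision)
135 -> bucket 7
138 -> bucket 4 (collision)
118 -> bucket 8
52 -> bucket 2
911 -> bucket 3
51 -> bucket 7 (collision)
Final buckets:
0: ∅
1: ∅
2: 52
3: 911
4: 426 -> 42 -> 138
5: ∅
6: ∅
7: 135 -> 51
8: 118
9: ∅
10: ∅
11: ∅

3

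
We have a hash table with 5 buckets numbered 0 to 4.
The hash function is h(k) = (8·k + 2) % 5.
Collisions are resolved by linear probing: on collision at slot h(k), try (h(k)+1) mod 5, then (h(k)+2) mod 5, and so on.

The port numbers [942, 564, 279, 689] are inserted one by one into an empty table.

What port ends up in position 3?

942

Insert 942: h=3, slot 3 empty => index 3.
Insert 564: h=4, slot 4 empty => index 4.
Insert 279: h=4, slot 4 occupied => index 0.
Insert 689: h=4, slots 4,0 occupied => index 1.
Table: [279, 689, —, 942, 564]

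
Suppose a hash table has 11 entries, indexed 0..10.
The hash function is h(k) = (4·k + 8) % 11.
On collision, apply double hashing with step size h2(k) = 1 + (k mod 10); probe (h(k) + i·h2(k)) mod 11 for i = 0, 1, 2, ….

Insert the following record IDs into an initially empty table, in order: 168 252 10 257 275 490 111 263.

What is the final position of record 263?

6

168 hashes to 9; slot 9 is free => place at 9.
252 hashes to 4; slot 4 is free => place at 4.
10 hashes to 4, h2=1; 4 taken => place at 5.
257 hashes to 2; slot 2 is free => place at 2.
275 hashes to 8; slot 8 is free => place at 8.
490 hashes to 10; slot 10 is free => place at 10.
111 hashes to 1; slot 1 is free => place at 1.
263 hashes to 4, h2=4; 4,8,1,5,9,2 taken => place at 6.
Table: [., 111, 257, ., 252, 10, 263, ., 275, 168, 490]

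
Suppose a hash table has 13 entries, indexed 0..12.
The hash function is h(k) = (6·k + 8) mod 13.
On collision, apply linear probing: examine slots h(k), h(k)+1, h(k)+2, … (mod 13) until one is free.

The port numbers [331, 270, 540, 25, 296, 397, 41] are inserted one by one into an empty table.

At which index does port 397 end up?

12

Insert 331: h=5, slot 5 empty → index 5.
Insert 270: h=3, slot 3 empty → index 3.
Insert 540: h=11, slot 11 empty → index 11.
Insert 25: h=2, slot 2 empty → index 2.
Insert 296: h=3, slot 3 occupied → index 4.
Insert 397: h=11, slot 11 occupied → index 12.
Insert 41: h=7, slot 7 empty → index 7.
Table: [., ., 25, 270, 296, 331, ., 41, ., ., ., 540, 397]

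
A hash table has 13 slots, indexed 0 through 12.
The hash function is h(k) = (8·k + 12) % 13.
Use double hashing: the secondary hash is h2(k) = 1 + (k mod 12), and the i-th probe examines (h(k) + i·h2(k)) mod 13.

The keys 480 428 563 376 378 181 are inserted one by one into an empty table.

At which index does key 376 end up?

480 hashes to 4; slot 4 is free -> place at 4.
428 hashes to 4, h2=9; 4 taken -> place at 0.
563 hashes to 5; slot 5 is free -> place at 5.
376 hashes to 4, h2=5; 4 taken -> place at 9.
378 hashes to 7; slot 7 is free -> place at 7.
181 hashes to 4, h2=2; 4 taken -> place at 6.
Table: [428, —, —, —, 480, 563, 181, 378, —, 376, —, —, —]

9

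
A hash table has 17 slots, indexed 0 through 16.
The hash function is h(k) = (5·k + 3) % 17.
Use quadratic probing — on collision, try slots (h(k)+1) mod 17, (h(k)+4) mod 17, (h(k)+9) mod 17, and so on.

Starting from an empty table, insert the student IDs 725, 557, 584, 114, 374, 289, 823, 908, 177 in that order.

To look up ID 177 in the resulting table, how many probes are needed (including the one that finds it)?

4

725: h=7 -> slot 7
557: h=0 -> slot 0
584: h=16 -> slot 16
114: h=12 -> slot 12
374: h=3 -> slot 3
289: h=3, probe 3,4 -> slot 4
823: h=4, probe 4,5 -> slot 5
908: h=4, probe 4,5,8 -> slot 8
177: h=4, probe 4,5,8,13 -> slot 13
Table: [557, ., ., 374, 289, 823, ., 725, 908, ., ., ., 114, 177, ., ., 584]
Lookup 177: h=4, probe 4,5,8,13 → found at 13.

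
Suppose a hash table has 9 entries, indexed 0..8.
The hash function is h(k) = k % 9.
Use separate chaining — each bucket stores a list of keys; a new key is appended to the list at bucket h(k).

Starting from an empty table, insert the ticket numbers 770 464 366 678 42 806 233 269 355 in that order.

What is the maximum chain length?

3

770 -> bucket 5
464 -> bucket 5 (collision)
366 -> bucket 6
678 -> bucket 3
42 -> bucket 6 (collision)
806 -> bucket 5 (collision)
233 -> bucket 8
269 -> bucket 8 (collision)
355 -> bucket 4
Final buckets:
0: —
1: —
2: —
3: 678
4: 355
5: 770 -> 464 -> 806
6: 366 -> 42
7: —
8: 233 -> 269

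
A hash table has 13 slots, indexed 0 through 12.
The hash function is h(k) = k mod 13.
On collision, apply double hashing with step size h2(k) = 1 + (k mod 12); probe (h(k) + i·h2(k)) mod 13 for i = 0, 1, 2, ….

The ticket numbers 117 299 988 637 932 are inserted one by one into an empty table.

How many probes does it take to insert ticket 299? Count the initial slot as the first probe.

117: h=0 -> slot 0
299: h=0, h2=12, probe 0,12 -> slot 12
988: h=0, h2=5, probe 0,5 -> slot 5
637: h=0, h2=2, probe 0,2 -> slot 2
932: h=9 -> slot 9
Table: [117, ., 637, ., ., 988, ., ., ., 932, ., ., 299]

2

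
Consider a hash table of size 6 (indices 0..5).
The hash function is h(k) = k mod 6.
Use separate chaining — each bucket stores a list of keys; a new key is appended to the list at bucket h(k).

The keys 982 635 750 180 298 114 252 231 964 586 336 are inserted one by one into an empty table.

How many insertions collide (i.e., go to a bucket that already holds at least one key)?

7

Insert 982: h=4, bucket 4 empty -> new chain.
Insert 635: h=5, bucket 5 empty -> new chain.
Insert 750: h=0, bucket 0 empty -> new chain.
Insert 180: h=0, bucket 0 nonempty -> append to chain.
Insert 298: h=4, bucket 4 nonempty -> append to chain.
Insert 114: h=0, bucket 0 nonempty -> append to chain.
Insert 252: h=0, bucket 0 nonempty -> append to chain.
Insert 231: h=3, bucket 3 empty -> new chain.
Insert 964: h=4, bucket 4 nonempty -> append to chain.
Insert 586: h=4, bucket 4 nonempty -> append to chain.
Insert 336: h=0, bucket 0 nonempty -> append to chain.
Final buckets:
0: 750 -> 180 -> 114 -> 252 -> 336
1: —
2: —
3: 231
4: 982 -> 298 -> 964 -> 586
5: 635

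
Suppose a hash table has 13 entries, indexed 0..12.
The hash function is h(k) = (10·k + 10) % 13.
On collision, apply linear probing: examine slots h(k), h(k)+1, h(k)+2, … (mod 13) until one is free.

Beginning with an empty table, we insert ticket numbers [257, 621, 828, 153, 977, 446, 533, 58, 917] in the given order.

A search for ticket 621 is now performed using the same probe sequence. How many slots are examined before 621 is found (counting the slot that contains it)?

2

257 hashes to 6; slot 6 is free → place at 6.
621 hashes to 6; 6 taken → place at 7.
828 hashes to 9; slot 9 is free → place at 9.
153 hashes to 6; 6,7 taken → place at 8.
977 hashes to 4; slot 4 is free → place at 4.
446 hashes to 11; slot 11 is free → place at 11.
533 hashes to 10; slot 10 is free → place at 10.
58 hashes to 5; slot 5 is free → place at 5.
917 hashes to 2; slot 2 is free → place at 2.
Table: [—, —, 917, —, 977, 58, 257, 621, 153, 828, 533, 446, —]
Lookup 621: h=6, probe 6,7 → found at 7.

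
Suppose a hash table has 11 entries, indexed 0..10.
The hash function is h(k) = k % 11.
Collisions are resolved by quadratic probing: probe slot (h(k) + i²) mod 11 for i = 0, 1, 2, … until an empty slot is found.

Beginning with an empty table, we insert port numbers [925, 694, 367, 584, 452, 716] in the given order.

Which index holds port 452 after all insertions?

925 hashes to 1; slot 1 is free => place at 1.
694 hashes to 1; 1 taken => place at 2.
367 hashes to 4; slot 4 is free => place at 4.
584 hashes to 1; 1,2 taken => place at 5.
452 hashes to 1; 1,2,5 taken => place at 10.
716 hashes to 1; 1,2,5,10 taken => place at 6.
Table: [-, 925, 694, -, 367, 584, 716, -, -, -, 452]

10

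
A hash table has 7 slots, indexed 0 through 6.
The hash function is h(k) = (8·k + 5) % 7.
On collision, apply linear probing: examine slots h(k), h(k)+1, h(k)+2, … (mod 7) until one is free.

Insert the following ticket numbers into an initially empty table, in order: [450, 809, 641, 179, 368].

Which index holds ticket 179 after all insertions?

450: h=0 → slot 0
809: h=2 → slot 2
641: h=2, probe 2,3 → slot 3
179: h=2, probe 2,3,4 → slot 4
368: h=2, probe 2,3,4,5 → slot 5
Table: [450, ., 809, 641, 179, 368, .]

4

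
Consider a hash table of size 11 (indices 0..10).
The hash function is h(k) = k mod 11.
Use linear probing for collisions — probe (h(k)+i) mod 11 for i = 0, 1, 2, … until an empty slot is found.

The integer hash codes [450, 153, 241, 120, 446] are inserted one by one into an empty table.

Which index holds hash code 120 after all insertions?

450: h=10 → slot 10
153: h=10, probe 10,0 → slot 0
241: h=10, probe 10,0,1 → slot 1
120: h=10, probe 10,0,1,2 → slot 2
446: h=6 → slot 6
Table: [153, 241, 120, —, —, —, 446, —, —, —, 450]

2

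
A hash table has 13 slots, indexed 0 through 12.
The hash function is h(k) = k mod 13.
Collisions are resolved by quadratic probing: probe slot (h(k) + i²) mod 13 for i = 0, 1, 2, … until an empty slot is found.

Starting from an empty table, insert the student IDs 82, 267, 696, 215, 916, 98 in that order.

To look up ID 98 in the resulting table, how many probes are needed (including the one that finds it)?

82: h=4 => slot 4
267: h=7 => slot 7
696: h=7, probe 7,8 => slot 8
215: h=7, probe 7,8,11 => slot 11
916: h=6 => slot 6
98: h=7, probe 7,8,11,3 => slot 3
Table: [., ., ., 98, 82, ., 916, 267, 696, ., ., 215, .]
Lookup 98: h=7, probe 7,8,11,3 → found at 3.

4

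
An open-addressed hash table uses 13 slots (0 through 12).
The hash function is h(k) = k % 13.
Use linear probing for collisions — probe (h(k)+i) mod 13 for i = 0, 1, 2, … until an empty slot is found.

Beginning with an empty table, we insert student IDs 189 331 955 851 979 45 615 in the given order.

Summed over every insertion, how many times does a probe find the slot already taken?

10

189: h=7 → slot 7
331: h=6 → slot 6
955: h=6, probe 6,7,8 → slot 8
851: h=6, probe 6,7,8,9 → slot 9
979: h=4 → slot 4
45: h=6, probe 6,7,8,9,10 → slot 10
615: h=4, probe 4,5 → slot 5
Table: [., ., ., ., 979, 615, 331, 189, 955, 851, 45, ., .]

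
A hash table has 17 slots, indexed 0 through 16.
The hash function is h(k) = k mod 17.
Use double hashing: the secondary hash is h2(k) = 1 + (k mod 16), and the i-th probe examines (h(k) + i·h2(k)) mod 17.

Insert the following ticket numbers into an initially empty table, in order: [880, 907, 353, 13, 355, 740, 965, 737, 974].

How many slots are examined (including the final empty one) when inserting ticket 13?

Insert 880: h=13, slot 13 empty -> index 13.
Insert 907: h=6, slot 6 empty -> index 6.
Insert 353: h=13, h2=2, slot 13 occupied -> index 15.
Insert 13: h=13, h2=14, slot 13 occupied -> index 10.
Insert 355: h=15, h2=4, slot 15 occupied -> index 2.
Insert 740: h=9, slot 9 empty -> index 9.
Insert 965: h=13, h2=6, slots 13,2 occupied -> index 8.
Insert 737: h=6, h2=2, slots 6,8,10 occupied -> index 12.
Insert 974: h=5, slot 5 empty -> index 5.
Table: [—, —, 355, —, —, 974, 907, —, 965, 740, 13, —, 737, 880, —, 353, —]

2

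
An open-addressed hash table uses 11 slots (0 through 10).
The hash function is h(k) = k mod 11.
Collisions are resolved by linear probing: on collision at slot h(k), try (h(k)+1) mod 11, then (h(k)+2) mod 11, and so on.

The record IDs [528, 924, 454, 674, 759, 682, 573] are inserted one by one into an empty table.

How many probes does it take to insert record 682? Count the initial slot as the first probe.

6

528: h=0 => slot 0
924: h=0, probe 0,1 => slot 1
454: h=3 => slot 3
674: h=3, probe 3,4 => slot 4
759: h=0, probe 0,1,2 => slot 2
682: h=0, probe 0,1,2,3,4,5 => slot 5
573: h=1, probe 1,2,3,4,5,6 => slot 6
Table: [528, 924, 759, 454, 674, 682, 573, —, —, —, —]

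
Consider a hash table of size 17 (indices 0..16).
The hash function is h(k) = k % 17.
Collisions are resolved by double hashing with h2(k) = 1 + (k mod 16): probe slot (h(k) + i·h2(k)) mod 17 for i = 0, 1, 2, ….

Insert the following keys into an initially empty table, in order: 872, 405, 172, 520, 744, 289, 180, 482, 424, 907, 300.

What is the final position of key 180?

15

872: h=5 → slot 5
405: h=14 → slot 14
172: h=2 → slot 2
520: h=10 → slot 10
744: h=13 → slot 13
289: h=0 → slot 0
180: h=10, h2=5, probe 10,15 → slot 15
482: h=6 → slot 6
424: h=16 → slot 16
907: h=6, h2=12, probe 6,1 → slot 1
300: h=11 → slot 11
Table: [289, 907, 172, ., ., 872, 482, ., ., ., 520, 300, ., 744, 405, 180, 424]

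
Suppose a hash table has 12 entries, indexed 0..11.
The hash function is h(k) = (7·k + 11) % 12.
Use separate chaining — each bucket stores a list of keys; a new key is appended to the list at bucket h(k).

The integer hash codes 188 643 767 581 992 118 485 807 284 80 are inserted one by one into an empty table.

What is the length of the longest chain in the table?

Insert 188: h=7, bucket 7 empty -> new chain.
Insert 643: h=0, bucket 0 empty -> new chain.
Insert 767: h=4, bucket 4 empty -> new chain.
Insert 581: h=10, bucket 10 empty -> new chain.
Insert 992: h=7, bucket 7 nonempty -> append to chain.
Insert 118: h=9, bucket 9 empty -> new chain.
Insert 485: h=10, bucket 10 nonempty -> append to chain.
Insert 807: h=8, bucket 8 empty -> new chain.
Insert 284: h=7, bucket 7 nonempty -> append to chain.
Insert 80: h=7, bucket 7 nonempty -> append to chain.
Final buckets:
0: 643
1: _
2: _
3: _
4: 767
5: _
6: _
7: 188 -> 992 -> 284 -> 80
8: 807
9: 118
10: 581 -> 485
11: _

4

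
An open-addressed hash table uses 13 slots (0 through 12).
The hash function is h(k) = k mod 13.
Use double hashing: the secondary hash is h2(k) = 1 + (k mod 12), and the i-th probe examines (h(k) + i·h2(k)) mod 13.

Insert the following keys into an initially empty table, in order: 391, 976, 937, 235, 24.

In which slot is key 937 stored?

391: h=1 => slot 1
976: h=1, h2=5, probe 1,6 => slot 6
937: h=1, h2=2, probe 1,3 => slot 3
235: h=1, h2=8, probe 1,9 => slot 9
24: h=11 => slot 11
Table: [_, 391, _, 937, _, _, 976, _, _, 235, _, 24, _]

3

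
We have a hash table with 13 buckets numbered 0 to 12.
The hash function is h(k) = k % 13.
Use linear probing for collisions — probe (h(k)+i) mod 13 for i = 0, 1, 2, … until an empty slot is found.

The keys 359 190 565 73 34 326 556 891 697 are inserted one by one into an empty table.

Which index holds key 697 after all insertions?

0

359: h=8 → slot 8
190: h=8, probe 8,9 → slot 9
565: h=6 → slot 6
73: h=8, probe 8,9,10 → slot 10
34: h=8, probe 8,9,10,11 → slot 11
326: h=1 → slot 1
556: h=10, probe 10,11,12 → slot 12
891: h=7 → slot 7
697: h=8, probe 8,9,10,11,12,0 → slot 0
Table: [697, 326, -, -, -, -, 565, 891, 359, 190, 73, 34, 556]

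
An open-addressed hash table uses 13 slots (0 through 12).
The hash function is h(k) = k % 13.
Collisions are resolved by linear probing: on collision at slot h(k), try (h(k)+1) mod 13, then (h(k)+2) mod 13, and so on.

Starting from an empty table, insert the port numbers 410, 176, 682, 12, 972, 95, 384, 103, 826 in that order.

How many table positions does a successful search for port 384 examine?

3

Insert 410: h=7, slot 7 empty => index 7.
Insert 176: h=7, slot 7 occupied => index 8.
Insert 682: h=6, slot 6 empty => index 6.
Insert 12: h=12, slot 12 empty => index 12.
Insert 972: h=10, slot 10 empty => index 10.
Insert 95: h=4, slot 4 empty => index 4.
Insert 384: h=7, slots 7,8 occupied => index 9.
Insert 103: h=12, slot 12 occupied => index 0.
Insert 826: h=7, slots 7,8,9,10 occupied => index 11.
Table: [103, —, —, —, 95, —, 682, 410, 176, 384, 972, 826, 12]
Lookup 384: h=7, probe 7,8,9 → found at 9.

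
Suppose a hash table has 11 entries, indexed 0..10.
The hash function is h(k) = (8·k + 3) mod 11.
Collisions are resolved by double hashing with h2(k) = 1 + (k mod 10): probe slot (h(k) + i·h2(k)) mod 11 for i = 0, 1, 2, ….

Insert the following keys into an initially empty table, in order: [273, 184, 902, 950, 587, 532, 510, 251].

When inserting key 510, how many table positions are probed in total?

Insert 273: h=9, slot 9 empty → index 9.
Insert 184: h=1, slot 1 empty → index 1.
Insert 902: h=3, slot 3 empty → index 3.
Insert 950: h=2, slot 2 empty → index 2.
Insert 587: h=2, h2=8, slot 2 occupied → index 10.
Insert 532: h=2, h2=3, slot 2 occupied → index 5.
Insert 510: h=2, h2=1, slots 2,3 occupied → index 4.
Insert 251: h=9, h2=2, slot 9 occupied → index 0.
Table: [251, 184, 950, 902, 510, 532, -, -, -, 273, 587]

3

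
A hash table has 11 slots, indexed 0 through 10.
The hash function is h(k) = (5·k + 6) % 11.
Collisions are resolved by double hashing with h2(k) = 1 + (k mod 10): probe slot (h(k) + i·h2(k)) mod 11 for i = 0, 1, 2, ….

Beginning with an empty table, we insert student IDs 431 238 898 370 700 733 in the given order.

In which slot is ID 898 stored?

Insert 431: h=5, slot 5 empty => index 5.
Insert 238: h=8, slot 8 empty => index 8.
Insert 898: h=8, h2=9, slot 8 occupied => index 6.
Insert 370: h=8, h2=1, slot 8 occupied => index 9.
Insert 700: h=8, h2=1, slots 8,9 occupied => index 10.
Insert 733: h=8, h2=4, slot 8 occupied => index 1.
Table: [-, 733, -, -, -, 431, 898, -, 238, 370, 700]

6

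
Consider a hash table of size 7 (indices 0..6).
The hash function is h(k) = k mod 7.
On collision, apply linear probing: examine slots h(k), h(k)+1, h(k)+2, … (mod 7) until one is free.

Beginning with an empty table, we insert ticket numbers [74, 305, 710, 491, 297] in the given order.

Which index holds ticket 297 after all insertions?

6

74 hashes to 4; slot 4 is free → place at 4.
305 hashes to 4; 4 taken → place at 5.
710 hashes to 3; slot 3 is free → place at 3.
491 hashes to 1; slot 1 is free → place at 1.
297 hashes to 3; 3,4,5 taken → place at 6.
Table: [., 491, ., 710, 74, 305, 297]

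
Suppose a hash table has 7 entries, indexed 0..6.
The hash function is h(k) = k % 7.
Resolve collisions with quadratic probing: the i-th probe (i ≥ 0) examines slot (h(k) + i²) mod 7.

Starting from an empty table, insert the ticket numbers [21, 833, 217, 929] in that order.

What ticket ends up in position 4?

217

Insert 21: h=0, slot 0 empty → index 0.
Insert 833: h=0, slot 0 occupied → index 1.
Insert 217: h=0, slots 0,1 occupied → index 4.
Insert 929: h=5, slot 5 empty → index 5.
Table: [21, 833, ., ., 217, 929, .]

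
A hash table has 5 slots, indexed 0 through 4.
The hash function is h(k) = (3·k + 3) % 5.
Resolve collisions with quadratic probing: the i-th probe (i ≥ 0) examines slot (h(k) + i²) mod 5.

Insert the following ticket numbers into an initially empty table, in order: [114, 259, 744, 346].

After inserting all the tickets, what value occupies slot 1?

114: h=0 => slot 0
259: h=0, probe 0,1 => slot 1
744: h=0, probe 0,1,4 => slot 4
346: h=1, probe 1,2 => slot 2
Table: [114, 259, 346, ., 744]

259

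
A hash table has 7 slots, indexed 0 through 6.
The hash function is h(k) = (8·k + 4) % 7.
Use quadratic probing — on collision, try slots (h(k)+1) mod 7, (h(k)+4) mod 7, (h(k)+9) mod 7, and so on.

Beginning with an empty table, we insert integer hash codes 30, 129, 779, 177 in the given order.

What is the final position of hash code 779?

30 hashes to 6; slot 6 is free -> place at 6.
129 hashes to 0; slot 0 is free -> place at 0.
779 hashes to 6; 6,0 taken -> place at 3.
177 hashes to 6; 6,0,3 taken -> place at 1.
Table: [129, 177, —, 779, —, —, 30]

3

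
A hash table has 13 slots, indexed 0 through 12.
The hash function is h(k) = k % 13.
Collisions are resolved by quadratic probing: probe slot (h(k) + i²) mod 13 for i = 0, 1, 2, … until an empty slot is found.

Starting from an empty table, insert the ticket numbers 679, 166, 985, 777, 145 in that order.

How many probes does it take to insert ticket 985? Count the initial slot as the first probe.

679: h=3 → slot 3
166: h=10 → slot 10
985: h=10, probe 10,11 → slot 11
777: h=10, probe 10,11,1 → slot 1
145: h=2 → slot 2
Table: [-, 777, 145, 679, -, -, -, -, -, -, 166, 985, -]

2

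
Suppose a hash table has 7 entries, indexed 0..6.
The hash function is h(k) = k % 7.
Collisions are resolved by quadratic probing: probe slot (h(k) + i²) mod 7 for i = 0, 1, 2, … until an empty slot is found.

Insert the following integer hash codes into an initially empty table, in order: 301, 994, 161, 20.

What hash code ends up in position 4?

161

Insert 301: h=0, slot 0 empty => index 0.
Insert 994: h=0, slot 0 occupied => index 1.
Insert 161: h=0, slots 0,1 occupied => index 4.
Insert 20: h=6, slot 6 empty => index 6.
Table: [301, 994, ∅, ∅, 161, ∅, 20]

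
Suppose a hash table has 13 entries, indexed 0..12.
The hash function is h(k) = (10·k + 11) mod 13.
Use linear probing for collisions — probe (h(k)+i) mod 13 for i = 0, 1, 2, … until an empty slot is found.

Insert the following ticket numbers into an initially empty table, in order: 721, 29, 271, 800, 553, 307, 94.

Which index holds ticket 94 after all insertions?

721 hashes to 6; slot 6 is free -> place at 6.
29 hashes to 2; slot 2 is free -> place at 2.
271 hashes to 4; slot 4 is free -> place at 4.
800 hashes to 3; slot 3 is free -> place at 3.
553 hashes to 3; 3,4 taken -> place at 5.
307 hashes to 0; slot 0 is free -> place at 0.
94 hashes to 2; 2,3,4,5,6 taken -> place at 7.
Table: [307, _, 29, 800, 271, 553, 721, 94, _, _, _, _, _]

7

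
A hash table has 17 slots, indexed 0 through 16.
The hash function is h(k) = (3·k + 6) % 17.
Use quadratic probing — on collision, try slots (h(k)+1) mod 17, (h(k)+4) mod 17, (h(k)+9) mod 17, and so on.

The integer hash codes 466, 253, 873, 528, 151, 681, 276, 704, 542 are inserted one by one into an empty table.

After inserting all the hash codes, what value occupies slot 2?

276

Insert 466: h=10, slot 10 empty => index 10.
Insert 253: h=0, slot 0 empty => index 0.
Insert 873: h=7, slot 7 empty => index 7.
Insert 528: h=9, slot 9 empty => index 9.
Insert 151: h=0, slot 0 occupied => index 1.
Insert 681: h=9, slots 9,10 occupied => index 13.
Insert 276: h=1, slot 1 occupied => index 2.
Insert 704: h=10, slot 10 occupied => index 11.
Insert 542: h=0, slots 0,1 occupied => index 4.
Table: [253, 151, 276, -, 542, -, -, 873, -, 528, 466, 704, -, 681, -, -, -]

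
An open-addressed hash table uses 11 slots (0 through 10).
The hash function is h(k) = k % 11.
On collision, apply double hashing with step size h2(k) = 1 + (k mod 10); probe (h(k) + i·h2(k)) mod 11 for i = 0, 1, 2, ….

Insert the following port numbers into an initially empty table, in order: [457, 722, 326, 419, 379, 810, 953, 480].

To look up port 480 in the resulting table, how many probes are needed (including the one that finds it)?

Insert 457: h=6, slot 6 empty => index 6.
Insert 722: h=7, slot 7 empty => index 7.
Insert 326: h=7, h2=7, slot 7 occupied => index 3.
Insert 419: h=1, slot 1 empty => index 1.
Insert 379: h=5, slot 5 empty => index 5.
Insert 810: h=7, h2=1, slot 7 occupied => index 8.
Insert 953: h=7, h2=4, slot 7 occupied => index 0.
Insert 480: h=7, h2=1, slots 7,8 occupied => index 9.
Table: [953, 419, -, 326, -, 379, 457, 722, 810, 480, -]
Lookup 480: h=7, h2=1, probe 7,8,9 → found at 9.

3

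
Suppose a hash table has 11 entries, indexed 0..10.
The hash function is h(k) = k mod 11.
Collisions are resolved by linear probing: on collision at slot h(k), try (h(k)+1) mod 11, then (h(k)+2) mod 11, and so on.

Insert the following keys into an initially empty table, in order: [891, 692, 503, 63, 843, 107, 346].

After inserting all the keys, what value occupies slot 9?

63

891: h=0 → slot 0
692: h=10 → slot 10
503: h=8 → slot 8
63: h=8, probe 8,9 → slot 9
843: h=7 → slot 7
107: h=8, probe 8,9,10,0,1 → slot 1
346: h=5 → slot 5
Table: [891, 107, ∅, ∅, ∅, 346, ∅, 843, 503, 63, 692]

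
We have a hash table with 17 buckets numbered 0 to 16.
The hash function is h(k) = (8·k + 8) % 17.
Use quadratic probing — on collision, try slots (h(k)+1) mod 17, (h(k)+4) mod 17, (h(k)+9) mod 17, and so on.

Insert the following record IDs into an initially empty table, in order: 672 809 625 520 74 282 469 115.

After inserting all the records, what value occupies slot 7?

282

Insert 672: h=12, slot 12 empty => index 12.
Insert 809: h=3, slot 3 empty => index 3.
Insert 625: h=10, slot 10 empty => index 10.
Insert 520: h=3, slot 3 occupied => index 4.
Insert 74: h=5, slot 5 empty => index 5.
Insert 282: h=3, slots 3,4 occupied => index 7.
Insert 469: h=3, slots 3,4,7,12 occupied => index 2.
Insert 115: h=10, slot 10 occupied => index 11.
Table: [-, -, 469, 809, 520, 74, -, 282, -, -, 625, 115, 672, -, -, -, -]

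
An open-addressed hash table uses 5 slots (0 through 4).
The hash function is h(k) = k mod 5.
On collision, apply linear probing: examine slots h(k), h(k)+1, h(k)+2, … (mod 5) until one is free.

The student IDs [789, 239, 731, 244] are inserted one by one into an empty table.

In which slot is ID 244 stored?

2

Insert 789: h=4, slot 4 empty -> index 4.
Insert 239: h=4, slot 4 occupied -> index 0.
Insert 731: h=1, slot 1 empty -> index 1.
Insert 244: h=4, slots 4,0,1 occupied -> index 2.
Table: [239, 731, 244, _, 789]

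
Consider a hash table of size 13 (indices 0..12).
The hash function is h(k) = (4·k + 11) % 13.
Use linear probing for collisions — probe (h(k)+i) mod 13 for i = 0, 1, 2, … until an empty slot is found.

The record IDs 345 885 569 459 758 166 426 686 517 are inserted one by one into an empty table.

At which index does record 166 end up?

4

Insert 345: h=0, slot 0 empty -> index 0.
Insert 885: h=2, slot 2 empty -> index 2.
Insert 569: h=12, slot 12 empty -> index 12.
Insert 459: h=1, slot 1 empty -> index 1.
Insert 758: h=1, slots 1,2 occupied -> index 3.
Insert 166: h=12, slots 12,0,1,2,3 occupied -> index 4.
Insert 426: h=12, slots 12,0,1,2,3,4 occupied -> index 5.
Insert 686: h=12, slots 12,0,1,2,3,4,5 occupied -> index 6.
Insert 517: h=12, slots 12,0,1,2,3,4,5,6 occupied -> index 7.
Table: [345, 459, 885, 758, 166, 426, 686, 517, —, —, —, —, 569]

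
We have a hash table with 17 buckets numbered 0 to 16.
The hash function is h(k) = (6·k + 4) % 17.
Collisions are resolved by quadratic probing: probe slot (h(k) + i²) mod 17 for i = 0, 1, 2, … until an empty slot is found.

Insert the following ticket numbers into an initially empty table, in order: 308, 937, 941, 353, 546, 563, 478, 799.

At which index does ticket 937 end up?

308 hashes to 16; slot 16 is free → place at 16.
937 hashes to 16; 16 taken → place at 0.
941 hashes to 6; slot 6 is free → place at 6.
353 hashes to 14; slot 14 is free → place at 14.
546 hashes to 16; 16,0 taken → place at 3.
563 hashes to 16; 16,0,3 taken → place at 8.
478 hashes to 16; 16,0,3,8 taken → place at 15.
799 hashes to 4; slot 4 is free → place at 4.
Table: [937, —, —, 546, 799, —, 941, —, 563, —, —, —, —, —, 353, 478, 308]

0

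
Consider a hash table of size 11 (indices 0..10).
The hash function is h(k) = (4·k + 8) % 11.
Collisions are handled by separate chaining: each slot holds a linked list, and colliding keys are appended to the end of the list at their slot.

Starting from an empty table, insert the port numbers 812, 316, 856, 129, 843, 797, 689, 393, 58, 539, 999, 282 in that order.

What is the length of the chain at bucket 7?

Insert 812: h=0, bucket 0 empty → new chain.
Insert 316: h=7, bucket 7 empty → new chain.
Insert 856: h=0, bucket 0 nonempty → append to chain.
Insert 129: h=7, bucket 7 nonempty → append to chain.
Insert 843: h=3, bucket 3 empty → new chain.
Insert 797: h=6, bucket 6 empty → new chain.
Insert 689: h=3, bucket 3 nonempty → append to chain.
Insert 393: h=7, bucket 7 nonempty → append to chain.
Insert 58: h=9, bucket 9 empty → new chain.
Insert 539: h=8, bucket 8 empty → new chain.
Insert 999: h=0, bucket 0 nonempty → append to chain.
Insert 282: h=3, bucket 3 nonempty → append to chain.
Final buckets:
0: 812 -> 856 -> 999
1: -
2: -
3: 843 -> 689 -> 282
4: -
5: -
6: 797
7: 316 -> 129 -> 393
8: 539
9: 58
10: -

3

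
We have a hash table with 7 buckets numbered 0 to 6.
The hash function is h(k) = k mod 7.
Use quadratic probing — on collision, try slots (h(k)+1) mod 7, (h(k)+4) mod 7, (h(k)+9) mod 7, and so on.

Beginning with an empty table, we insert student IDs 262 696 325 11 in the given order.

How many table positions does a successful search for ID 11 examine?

2

262 hashes to 3; slot 3 is free -> place at 3.
696 hashes to 3; 3 taken -> place at 4.
325 hashes to 3; 3,4 taken -> place at 0.
11 hashes to 4; 4 taken -> place at 5.
Table: [325, ., ., 262, 696, 11, .]
Lookup 11: h=4, probe 4,5 → found at 5.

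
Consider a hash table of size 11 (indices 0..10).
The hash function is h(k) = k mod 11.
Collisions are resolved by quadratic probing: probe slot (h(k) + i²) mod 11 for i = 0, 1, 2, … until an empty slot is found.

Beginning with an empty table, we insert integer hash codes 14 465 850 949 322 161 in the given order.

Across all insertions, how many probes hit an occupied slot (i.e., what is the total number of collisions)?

12

14 hashes to 3; slot 3 is free -> place at 3.
465 hashes to 3; 3 taken -> place at 4.
850 hashes to 3; 3,4 taken -> place at 7.
949 hashes to 3; 3,4,7 taken -> place at 1.
322 hashes to 3; 3,4,7,1 taken -> place at 8.
161 hashes to 7; 7,8 taken -> place at 0.
Table: [161, 949, _, 14, 465, _, _, 850, 322, _, _]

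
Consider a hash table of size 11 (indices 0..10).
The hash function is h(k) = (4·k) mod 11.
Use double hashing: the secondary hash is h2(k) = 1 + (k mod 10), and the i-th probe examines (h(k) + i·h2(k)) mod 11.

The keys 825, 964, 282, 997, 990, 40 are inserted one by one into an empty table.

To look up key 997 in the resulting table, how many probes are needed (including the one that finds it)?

825: h=0 => slot 0
964: h=6 => slot 6
282: h=6, h2=3, probe 6,9 => slot 9
997: h=6, h2=8, probe 6,3 => slot 3
990: h=0, h2=1, probe 0,1 => slot 1
40: h=6, h2=1, probe 6,7 => slot 7
Table: [825, 990, ., 997, ., ., 964, 40, ., 282, .]
Lookup 997: h=6, h2=8, probe 6,3 → found at 3.

2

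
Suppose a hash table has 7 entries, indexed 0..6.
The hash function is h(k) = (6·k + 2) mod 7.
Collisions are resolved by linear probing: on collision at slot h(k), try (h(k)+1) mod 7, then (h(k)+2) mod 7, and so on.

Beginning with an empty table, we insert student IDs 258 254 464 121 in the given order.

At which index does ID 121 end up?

2

258 hashes to 3; slot 3 is free → place at 3.
254 hashes to 0; slot 0 is free → place at 0.
464 hashes to 0; 0 taken → place at 1.
121 hashes to 0; 0,1 taken → place at 2.
Table: [254, 464, 121, 258, ∅, ∅, ∅]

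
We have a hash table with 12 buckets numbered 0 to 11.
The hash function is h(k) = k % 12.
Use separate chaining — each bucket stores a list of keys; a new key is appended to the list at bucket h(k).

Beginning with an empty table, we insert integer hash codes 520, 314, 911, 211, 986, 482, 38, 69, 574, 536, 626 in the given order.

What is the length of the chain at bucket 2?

520 → bucket 4
314 → bucket 2
911 → bucket 11
211 → bucket 7
986 → bucket 2 (collision)
482 → bucket 2 (collision)
38 → bucket 2 (collision)
69 → bucket 9
574 → bucket 10
536 → bucket 8
626 → bucket 2 (collision)
Final buckets:
0: ∅
1: ∅
2: 314 -> 986 -> 482 -> 38 -> 626
3: ∅
4: 520
5: ∅
6: ∅
7: 211
8: 536
9: 69
10: 574
11: 911

5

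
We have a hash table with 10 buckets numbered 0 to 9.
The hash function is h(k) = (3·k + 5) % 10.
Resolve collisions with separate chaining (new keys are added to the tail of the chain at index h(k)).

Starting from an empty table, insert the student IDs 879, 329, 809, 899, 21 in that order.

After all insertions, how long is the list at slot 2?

Insert 879: h=2, bucket 2 empty → new chain.
Insert 329: h=2, bucket 2 nonempty → append to chain.
Insert 809: h=2, bucket 2 nonempty → append to chain.
Insert 899: h=2, bucket 2 nonempty → append to chain.
Insert 21: h=8, bucket 8 empty → new chain.
Final buckets:
0: -
1: -
2: 879 -> 329 -> 809 -> 899
3: -
4: -
5: -
6: -
7: -
8: 21
9: -

4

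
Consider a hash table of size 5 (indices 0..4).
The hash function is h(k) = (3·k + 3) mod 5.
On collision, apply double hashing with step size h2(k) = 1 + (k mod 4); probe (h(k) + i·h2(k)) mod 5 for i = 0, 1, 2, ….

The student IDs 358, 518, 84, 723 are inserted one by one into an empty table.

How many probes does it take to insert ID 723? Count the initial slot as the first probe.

4

358: h=2 → slot 2
518: h=2, h2=3, probe 2,0 → slot 0
84: h=0, h2=1, probe 0,1 → slot 1
723: h=2, h2=4, probe 2,1,0,4 → slot 4
Table: [518, 84, 358, ∅, 723]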